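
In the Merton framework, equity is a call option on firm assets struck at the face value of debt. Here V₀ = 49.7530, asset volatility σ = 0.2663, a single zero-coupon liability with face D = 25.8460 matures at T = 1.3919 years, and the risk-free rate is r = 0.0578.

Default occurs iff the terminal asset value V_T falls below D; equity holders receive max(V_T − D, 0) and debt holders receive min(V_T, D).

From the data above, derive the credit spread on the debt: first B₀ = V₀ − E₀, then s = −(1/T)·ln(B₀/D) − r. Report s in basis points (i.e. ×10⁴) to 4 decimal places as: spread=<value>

Apply the equity-as-call identities (strike 25.8460, horizon 1.3919 years):
d₁ = [ln(V₀/D) + (r + σ²/2)T] / (σ√T)
   = [ln(49.7530/25.8460) + (0.0578 + 0.5·0.2663²)·1.3919] / (0.2663·√1.3919)
   = [0.654915 + 0.129806] / 0.314178 = 2.497697
d₂ = d₁ − σ√T = 2.497697 − 0.314178 = 2.183520
N(d₁) = 0.993750,  N(d₂) = 0.985501,  e^(−rT) = 0.922699
E₀ = V₀·N(d₁) − D·e^(−rT)·N(d₂)
   = 49.7530·0.993750 − 25.8460·0.922699·0.985501 = 25.939717
B₀ = V₀ − E₀ = 49.7530 − 25.939717 = 23.813283
spread = −(1/T)·ln(B₀/D) − r = −(1/1.3919)·ln(23.813283/25.8460) − 0.0578 = 0.00104929
in basis points: 0.00104929 × 10⁴ = 10.4929 bp

spread=10.4929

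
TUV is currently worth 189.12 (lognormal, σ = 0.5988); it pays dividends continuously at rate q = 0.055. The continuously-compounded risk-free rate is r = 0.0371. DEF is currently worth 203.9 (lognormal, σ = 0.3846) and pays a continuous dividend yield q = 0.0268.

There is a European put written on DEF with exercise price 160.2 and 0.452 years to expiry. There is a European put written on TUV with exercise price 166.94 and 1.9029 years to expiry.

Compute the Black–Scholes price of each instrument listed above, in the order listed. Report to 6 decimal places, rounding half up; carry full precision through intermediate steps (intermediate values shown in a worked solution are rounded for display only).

price(DEF put K=160.2) = 4.188656
price(TUV put K=166.94) = 45.120642

[DEF put K=160.2]
σ√T = 0.3846·√0.452 = 0.258570
d₁ = (ln(S/K) + (r−q+σ²/2)T) / (σ√T) = (ln(203.9/160.2) + (0.0371−0.0268+0.3846²/2)·0.452) / 0.258570 = (0.241207 + 0.038085) / 0.258570 = 1.080138
d₂ = d₁ − σ√T = 1.080138 − 0.258570 = 0.821568
e^{−rT} = 0.983371
e^{−qT} = 0.987959
N(−d₁) = 0.140040,  N(−d₂) = 0.205661
price = K·e^{−rT}·N(−d₂) − S·e^{−qT}·N(−d₁) = 32.399078 − 28.210422 = 4.188656
[TUV put K=166.94]
σ√T = 0.5988·√1.9029 = 0.826019
d₁ = (ln(S/K) + (r−q+σ²/2)T) / (σ√T) = (ln(189.12/166.94) + (0.0371−0.055+0.5988²/2)·1.9029) / 0.826019 = (0.124747 + 0.307091) / 0.826019 = 0.522795
d₂ = d₁ − σ√T = 0.522795 − 0.826019 = -0.303223
e^{−rT} = 0.931837
e^{−qT} = 0.900631
N(−d₁) = 0.300558,  N(−d₂) = 0.619140
price = K·e^{−rT}·N(−d₂) − S·e^{−qT}·N(−d₁) = 96.313950 − 51.193308 = 45.120642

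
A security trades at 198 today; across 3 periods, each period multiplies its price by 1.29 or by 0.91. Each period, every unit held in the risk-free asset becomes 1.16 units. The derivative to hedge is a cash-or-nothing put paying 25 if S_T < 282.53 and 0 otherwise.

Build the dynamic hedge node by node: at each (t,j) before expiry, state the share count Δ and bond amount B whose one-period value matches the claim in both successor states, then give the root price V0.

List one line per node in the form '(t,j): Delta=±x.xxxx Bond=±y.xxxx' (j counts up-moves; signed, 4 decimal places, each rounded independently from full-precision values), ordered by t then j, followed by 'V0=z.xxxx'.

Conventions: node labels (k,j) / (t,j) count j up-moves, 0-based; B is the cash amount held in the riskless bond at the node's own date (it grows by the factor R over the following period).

(0,0): Delta=-0.1112 Bond=26.3493
(1,0): Delta=-0.2071 Bond=47.8501
(1,1): Delta=-0.0760 Bond=21.5769
(2,0): Delta=0.0000 Bond=21.5517
(2,1): Delta=-0.2830 Bond=73.1624
(2,2): Delta=0.0000 Bond=0.0000
V0=4.3409

Risk-neutral probability p* = (R−d)/(u−d) = (1.16−0.91)/(1.29−0.91) = 0.6579.
At maturity the claim pays: V(3,0)=25.0000, V(3,1)=25.0000, V(3,2)=0.0000, V(3,3)=0.0000
Node (2,0) S=163.9638: V=(p*·25.0000+(1−p*)·25.0000)/1.16=21.5517; Δ=(25.0000−25.0000)/(211.5133−149.2071)=0.0000; B=V−Δ·S=21.5517
Node (2,1) S=232.4322: V=(p*·0.0000+(1−p*)·25.0000)/1.16=7.3730; Δ=(0.0000−25.0000)/(299.8375−211.5133)=-0.2830; B=V−Δ·S=73.1624
Node (2,2) S=329.4918: V=(p*·0.0000+(1−p*)·0.0000)/1.16=0.0000; Δ=(0.0000−0.0000)/(425.0444−299.8375)=0.0000; B=V−Δ·S=0.0000
Node (1,0) S=180.1800: V=(p*·7.3730+(1−p*)·21.5517)/1.16=10.5376; Δ=(7.3730−21.5517)/(232.4322−163.9638)=-0.2071; B=V−Δ·S=47.8501
Node (1,1) S=255.4200: V=(p*·0.0000+(1−p*)·7.3730)/1.16=2.1744; Δ=(0.0000−7.3730)/(329.4918−232.4322)=-0.0760; B=V−Δ·S=21.5769
Node (0,0) S=198.0000: V=(p*·2.1744+(1−p*)·10.5376)/1.16=4.3409; Δ=(2.1744−10.5376)/(255.4200−180.1800)=-0.1112; B=V−Δ·S=26.3493
Check: Δ(0,0)·S0 + B(0,0) = 4.3409 = V0.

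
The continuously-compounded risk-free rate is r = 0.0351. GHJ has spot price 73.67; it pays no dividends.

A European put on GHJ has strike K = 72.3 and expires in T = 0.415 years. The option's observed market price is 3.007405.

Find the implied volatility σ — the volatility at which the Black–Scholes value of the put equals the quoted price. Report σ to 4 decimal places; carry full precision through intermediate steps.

At σ = 0.2205 the Black–Scholes value reproduces the quote:
σ√T = 0.2205·√0.415 = 0.142047
d₁ = (ln(S/K) + (r+σ²/2)T) / (σ√T) = (ln(73.67/72.3) + (0.0351+0.2205²/2)·0.415) / 0.142047 = (0.018772 + 0.024655) / 0.142047 = 0.305720
d₂ = d₁ − σ√T = 0.305720 − 0.142047 = 0.163673
e^{−rT} = 0.985539
N(−d₁) = 0.379909,  N(−d₂) = 0.434994
V = K·e^{−rT}·N(−d₂) − S·N(−d₁) = 30.995282 − 27.987877 = 3.007405 (equal to the quote); since ∂V/∂σ > 0 for all σ, the implied volatility is unique

sigma = 0.2205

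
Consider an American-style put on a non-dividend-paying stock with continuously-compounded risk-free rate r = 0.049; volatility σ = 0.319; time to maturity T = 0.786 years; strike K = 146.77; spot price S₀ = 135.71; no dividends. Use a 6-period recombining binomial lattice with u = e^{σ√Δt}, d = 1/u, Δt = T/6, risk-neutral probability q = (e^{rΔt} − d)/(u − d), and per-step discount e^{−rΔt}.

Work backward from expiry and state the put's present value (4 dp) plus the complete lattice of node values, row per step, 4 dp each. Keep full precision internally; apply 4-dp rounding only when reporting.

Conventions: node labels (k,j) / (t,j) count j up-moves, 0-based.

Δt=0.13100  u=1.12239  d=0.89096  q=0.49899  discount=0.99360
step 6 (expiry): payoffs max(K−S,0) = 78.8882 61.2555 39.0427 11.0600 0.0000 0.0000 0.0000
k=5: (k=5,j=0): S=76.1898, K−S=70.5802, hold=69.6411 ⇒ V=70.5802 exercise | (k=5,j=1): S=95.9804, K−S=50.7896, hold=49.8505 ⇒ V=50.7896 exercise | (k=5,j=2): S=120.9118, K−S=25.8582, hold=24.9191 ⇒ V=25.8582 exercise | (k=5,j=3): S=152.3193, K−S=0.0000, hold=5.5057 ⇒ V=5.5057 continue | (k=5,j=4): S=191.8850, K−S=0.0000, hold=0.0000 ⇒ V=0.0000 continue | (k=5,j=5): S=241.7280, K−S=0.0000, hold=0.0000 ⇒ V=0.0000 continue
k=4: (k=4,j=0): S=85.5145, K−S=61.2555, hold=60.3164 ⇒ V=61.2555 exercise | (k=4,j=1): S=107.7273, K−S=39.0427, hold=38.1036 ⇒ V=39.0427 exercise | (k=4,j=2): S=135.7100, K−S=11.0600, hold=15.6020 ⇒ V=15.6020 continue | (k=4,j=3): S=170.9613, K−S=0.0000, hold=2.7407 ⇒ V=2.7407 continue | (k=4,j=4): S=215.3694, K−S=0.0000, hold=0.0000 ⇒ V=0.0000 continue
k=3: (k=3,j=0): S=95.9804, K−S=50.7896, hold=49.8505 ⇒ V=50.7896 exercise | (k=3,j=1): S=120.9118, K−S=25.8582, hold=27.1710 ⇒ V=27.1710 continue | (k=3,j=2): S=152.3193, K−S=0.0000, hold=9.1255 ⇒ V=9.1255 continue | (k=3,j=3): S=191.8850, K−S=0.0000, hold=1.3643 ⇒ V=1.3643 continue
k=2: (k=2,j=0): S=107.7273, K−S=39.0427, hold=38.7545 ⇒ V=39.0427 exercise | (k=2,j=1): S=135.7100, K−S=11.0600, hold=18.0502 ⇒ V=18.0502 continue | (k=2,j=2): S=170.9613, K−S=0.0000, hold=5.2191 ⇒ V=5.2191 continue
k=1: (k=1,j=0): S=120.9118, K−S=25.8582, hold=28.3848 ⇒ V=28.3848 continue | (k=1,j=1): S=152.3193, K−S=0.0000, hold=11.5731 ⇒ V=11.5731 continue
k=0: (k=0,j=0): S=135.7100, K−S=11.0600, hold=19.8679 ⇒ V=19.8679 continue

price = 19.8679
tree:
19.8679
28.3848 11.5731
39.0427 18.0502 5.2191
50.7896 27.1710 9.1255 1.3643
61.2555 39.0427 15.6020 2.7407 0.0000
70.5802 50.7896 25.8582 5.5057 0.0000 0.0000
78.8882 61.2555 39.0427 11.0600 0.0000 0.0000 0.0000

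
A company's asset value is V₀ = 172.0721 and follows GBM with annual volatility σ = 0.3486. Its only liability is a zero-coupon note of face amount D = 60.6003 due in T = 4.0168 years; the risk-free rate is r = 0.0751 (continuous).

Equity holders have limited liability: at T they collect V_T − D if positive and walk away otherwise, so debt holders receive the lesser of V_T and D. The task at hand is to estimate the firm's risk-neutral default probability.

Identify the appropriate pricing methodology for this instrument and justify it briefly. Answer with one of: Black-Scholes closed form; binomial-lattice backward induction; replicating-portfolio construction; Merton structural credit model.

framework: Merton structural credit model

Key observation: the data describe a firm's assets (V₀ = 172.0721, GBM) and a single zero-coupon debt of face 60.6003, so credit quantities follow from equity-as-call in the structural model.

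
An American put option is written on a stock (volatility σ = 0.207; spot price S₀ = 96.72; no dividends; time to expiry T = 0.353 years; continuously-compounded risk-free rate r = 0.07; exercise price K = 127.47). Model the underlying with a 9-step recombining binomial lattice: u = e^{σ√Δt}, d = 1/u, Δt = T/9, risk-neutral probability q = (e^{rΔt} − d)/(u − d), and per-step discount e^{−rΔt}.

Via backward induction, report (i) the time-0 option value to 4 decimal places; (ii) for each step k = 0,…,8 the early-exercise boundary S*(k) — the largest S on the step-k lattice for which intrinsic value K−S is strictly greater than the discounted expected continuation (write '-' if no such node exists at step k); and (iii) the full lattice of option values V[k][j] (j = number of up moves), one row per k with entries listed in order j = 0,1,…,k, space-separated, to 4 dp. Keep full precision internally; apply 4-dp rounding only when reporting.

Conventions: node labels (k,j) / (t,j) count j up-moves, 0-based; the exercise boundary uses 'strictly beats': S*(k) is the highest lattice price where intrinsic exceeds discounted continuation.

params: Δt=0.03922 u=1.04185 d=0.95983 q=0.52328 e^(-rΔt)=0.99726
t_9 payoffs: 60.5926 54.8782 48.6755 41.9429 34.6349 26.7025 18.0923 8.7464 0.0000 0.0000
t_8: node(8,0) S=69.6760 payoff=57.7940 vs cont=57.4445 → 57.7940 [stop]  node(8,1) S=75.6295 payoff=51.8405 vs cont=51.4910 → 51.8405 [stop]  node(8,2) S=82.0918 payoff=45.3782 vs cont=45.0287 → 45.3782 [stop]  node(8,3) S=89.1062 payoff=38.3638 vs cont=38.0143 → 38.3638 [stop]  node(8,4) S=96.7200 payoff=30.7500 vs cont=30.4005 → 30.7500 [stop]  node(8,5) S=104.9843 payoff=22.4857 vs cont=22.1362 → 22.4857 [stop]  node(8,6) S=113.9548 payoff=13.5152 vs cont=13.1657 → 13.5152 [stop]  node(8,7) S=123.6918 payoff=3.7782 vs cont=4.1582 → 4.1582 [wait]  node(8,8) S=134.2608 payoff=0.0000 vs cont=0.0000 → 0.0000 [wait]  ⇒ S*(8)=113.9548
t_7: node(7,0) S=72.5918 payoff=54.8782 vs cont=54.5287 → 54.8782 [stop]  node(7,1) S=78.7945 payoff=48.6755 vs cont=48.3261 → 48.6755 [stop]  node(7,2) S=85.5271 payoff=41.9429 vs cont=41.5934 → 41.9429 [stop]  node(7,3) S=92.8351 payoff=34.6349 vs cont=34.2854 → 34.6349 [stop]  node(7,4) S=100.7675 payoff=26.7025 vs cont=26.3530 → 26.7025 [stop]  node(7,5) S=109.3777 payoff=18.0923 vs cont=17.7428 → 18.0923 [stop]  node(7,6) S=118.7236 payoff=8.7464 vs cont=8.5953 → 8.7464 [stop]  node(7,7) S=128.8680 payoff=0.0000 vs cont=1.9769 → 1.9769 [wait]  ⇒ S*(7)=118.7236
t_6: node(6,0) S=75.6295 payoff=51.8405 vs cont=51.4910 → 51.8405 [stop]  node(6,1) S=82.0918 payoff=45.3782 vs cont=45.0287 → 45.3782 [stop]  node(6,2) S=89.1062 payoff=38.3638 vs cont=38.0143 → 38.3638 [stop]  node(6,3) S=96.7200 payoff=30.7500 vs cont=30.4005 → 30.7500 [stop]  node(6,4) S=104.9843 payoff=22.4857 vs cont=22.1362 → 22.4857 [stop]  node(6,5) S=113.9548 payoff=13.5152 vs cont=13.1657 → 13.5152 [stop]  node(6,6) S=123.6918 payoff=3.7782 vs cont=5.1898 → 5.1898 [wait]  ⇒ S*(6)=113.9548
t_5: node(5,0) S=78.7945 payoff=48.6755 vs cont=48.3261 → 48.6755 [stop]  node(5,1) S=85.5271 payoff=41.9429 vs cont=41.5934 → 41.9429 [stop]  node(5,2) S=92.8351 payoff=34.6349 vs cont=34.2854 → 34.6349 [stop]  node(5,3) S=100.7675 payoff=26.7025 vs cont=26.3530 → 26.7025 [stop]  node(5,4) S=109.3777 payoff=18.0923 vs cont=17.7428 → 18.0923 [stop]  node(5,5) S=118.7236 payoff=8.7464 vs cont=9.1336 → 9.1336 [wait]  ⇒ S*(5)=109.3777
t_4: node(4,0) S=82.0918 payoff=45.3782 vs cont=45.0287 → 45.3782 [stop]  node(4,1) S=89.1062 payoff=38.3638 vs cont=38.0143 → 38.3638 [stop]  node(4,2) S=96.7200 payoff=30.7500 vs cont=30.4005 → 30.7500 [stop]  node(4,3) S=104.9843 payoff=22.4857 vs cont=22.1362 → 22.4857 [stop]  node(4,4) S=113.9548 payoff=13.5152 vs cont=13.3677 → 13.5152 [stop]  ⇒ S*(4)=113.9548
t_3: node(3,0) S=85.5271 payoff=41.9429 vs cont=41.5934 → 41.9429 [stop]  node(3,1) S=92.8351 payoff=34.6349 vs cont=34.2854 → 34.6349 [stop]  node(3,2) S=100.7675 payoff=26.7025 vs cont=26.3530 → 26.7025 [stop]  node(3,3) S=109.3777 payoff=18.0923 vs cont=17.7428 → 18.0923 [stop]  ⇒ S*(3)=109.3777
t_2: node(2,0) S=89.1062 payoff=38.3638 vs cont=38.0143 → 38.3638 [stop]  node(2,1) S=96.7200 payoff=30.7500 vs cont=30.4005 → 30.7500 [stop]  node(2,2) S=104.9843 payoff=22.4857 vs cont=22.1362 → 22.4857 [stop]  ⇒ S*(2)=104.9843
t_1: node(1,0) S=92.8351 payoff=34.6349 vs cont=34.2854 → 34.6349 [stop]  node(1,1) S=100.7675 payoff=26.7025 vs cont=26.3530 → 26.7025 [stop]  ⇒ S*(1)=100.7675
t_0: node(0,0) S=96.7200 payoff=30.7500 vs cont=30.4005 → 30.7500 [stop]  ⇒ S*(0)=96.7200

price = 30.7500
boundary = 96.7200 100.7675 104.9843 109.3777 113.9548 109.3777 113.9548 118.7236 113.9548
tree:
30.7500
34.6349 26.7025
38.3638 30.7500 22.4857
41.9429 34.6349 26.7025 18.0923
45.3782 38.3638 30.7500 22.4857 13.5152
48.6755 41.9429 34.6349 26.7025 18.0923 9.1336
51.8405 45.3782 38.3638 30.7500 22.4857 13.5152 5.1898
54.8782 48.6755 41.9429 34.6349 26.7025 18.0923 8.7464 1.9769
57.7940 51.8405 45.3782 38.3638 30.7500 22.4857 13.5152 4.1582 0.0000
60.5926 54.8782 48.6755 41.9429 34.6349 26.7025 18.0923 8.7464 0.0000 0.0000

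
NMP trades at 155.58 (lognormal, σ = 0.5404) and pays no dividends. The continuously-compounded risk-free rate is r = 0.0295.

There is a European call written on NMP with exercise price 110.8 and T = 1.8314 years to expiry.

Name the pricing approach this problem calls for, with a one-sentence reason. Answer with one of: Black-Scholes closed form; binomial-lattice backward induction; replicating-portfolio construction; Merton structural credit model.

Key observation: the strike-110.8 call on NMP is European-exercise on a continuously-modelled lognormal underlying, so its value is a single closed-form evaluation.

framework: Black-Scholes closed form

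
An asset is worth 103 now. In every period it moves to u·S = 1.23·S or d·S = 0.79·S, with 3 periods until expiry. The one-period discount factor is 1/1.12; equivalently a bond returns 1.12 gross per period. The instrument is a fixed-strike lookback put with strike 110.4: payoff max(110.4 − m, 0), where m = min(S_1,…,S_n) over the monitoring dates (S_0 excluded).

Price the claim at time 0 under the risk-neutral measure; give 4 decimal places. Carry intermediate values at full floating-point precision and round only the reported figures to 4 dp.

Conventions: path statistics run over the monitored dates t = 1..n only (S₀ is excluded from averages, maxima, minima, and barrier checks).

No-arbitrage gives p* = (R−d)/(u−d) = 0.7500: enumerate every path, weight its payoff by its p*-probability, and discount by R^3.
Enumerate all 2^3 = 8 price paths (U = up ×1.23, D = down ×0.79); each path with k up-moves has probability p*^k·(1−p*)^(3−k).
DDD: m=50.7830, payoff=59.6170, prob=0.015625
UDD: m=79.0672, payoff=31.3328, prob=0.046875
DUD: m=79.0672, payoff=31.3328, prob=0.046875
UUD: m=123.1047, payoff=0.0000, prob=0.140625
DDU: m=64.2823, payoff=46.1177, prob=0.046875
UDU: m=100.0851, payoff=10.3149, prob=0.140625
DUU: m=81.3700, payoff=29.0300, prob=0.140625
UUU: m=126.6900, payoff=0.0000, prob=0.421875
Price = Σ prob·payoff / R^3 = 11.563606 / 1.404928 = 8.2307

price = 8.2307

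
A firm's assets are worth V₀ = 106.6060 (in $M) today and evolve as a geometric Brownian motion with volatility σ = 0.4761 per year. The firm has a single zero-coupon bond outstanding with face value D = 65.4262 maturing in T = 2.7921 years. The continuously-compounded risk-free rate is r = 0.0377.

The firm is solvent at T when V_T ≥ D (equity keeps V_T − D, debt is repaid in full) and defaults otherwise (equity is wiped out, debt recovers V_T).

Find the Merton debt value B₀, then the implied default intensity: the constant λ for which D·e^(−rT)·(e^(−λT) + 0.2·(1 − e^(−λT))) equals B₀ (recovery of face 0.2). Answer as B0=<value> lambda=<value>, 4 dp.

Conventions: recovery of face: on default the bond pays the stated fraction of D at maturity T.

Apply the equity-as-call identities (strike 65.4262, horizon 2.7921 years):
d₁ = [ln(V₀/D) + (r + σ²/2)T] / (σ√T)
   = [ln(106.6060/65.4262) + (0.0377 + 0.5·0.4761²)·2.7921] / (0.4761·√2.7921)
   = [0.488217 + 0.421707] / 0.795543 = 1.143777
d₂ = d₁ − σ√T = 1.143777 − 0.795543 = 0.348234
N(d₁) = 0.873642,  N(d₂) = 0.636168,  e^(−rT) = 0.900089
E₀ = V₀·N(d₁) − D·e^(−rT)·N(d₂)
   = 106.6060·0.873642 − 65.4262·0.900089·0.636168 = 55.671952
B₀ = V₀ − E₀ = 106.6060 − 55.671952 = 50.934048
e^(−λT) = (B₀·e^(rT)/D − 0.2)/(1 − 0.2) = (50.9340·1.111002/65.4262 − 0.2)/0.8 = 0.83113737
λ = −ln(0.83113737)/2.7921 = 0.066244

B0=50.9340 lambda=0.0662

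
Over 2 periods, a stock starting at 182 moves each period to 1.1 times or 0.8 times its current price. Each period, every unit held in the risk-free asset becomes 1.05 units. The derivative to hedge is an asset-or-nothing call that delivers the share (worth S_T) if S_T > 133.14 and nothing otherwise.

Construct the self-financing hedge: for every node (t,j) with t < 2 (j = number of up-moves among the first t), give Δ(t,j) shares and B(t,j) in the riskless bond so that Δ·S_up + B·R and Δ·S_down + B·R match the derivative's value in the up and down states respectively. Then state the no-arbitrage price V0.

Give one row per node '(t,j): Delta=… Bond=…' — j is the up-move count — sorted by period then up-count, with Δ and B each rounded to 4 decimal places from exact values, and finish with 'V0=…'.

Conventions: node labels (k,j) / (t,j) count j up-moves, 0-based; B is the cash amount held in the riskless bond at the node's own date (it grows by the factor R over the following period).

(0,0): Delta=1.3386 Bond=-64.5644
(1,0): Delta=3.6667 Bond=-406.7556
(1,1): Delta=1.0000 Bond=0.0000
V0=179.0653

Risk-neutral probability p* = (R−d)/(u−d) = (1.05−0.8)/(1.1−0.8) = 0.8333.
Expiry values: V(2,0)=0.0000, V(2,1)=160.1600, V(2,2)=220.2200
  t=1,j=0: stock 145.6000 → up 160.1600 (V=160.1600), down 116.4800 (V=0.0000). Price 127.1111; hedge Δ=3.6667, bond B=-406.7556.
  t=1,j=1: stock 200.2000 → up 220.2200 (V=220.2200), down 160.1600 (V=160.1600). Price 200.2000; hedge Δ=1.0000, bond B=0.0000.
  t=0,j=0: stock 182.0000 → up 200.2000 (V=200.2000), down 145.6000 (V=127.1111). Price 179.0653; hedge Δ=1.3386, bond B=-64.5644.
As a check, the time-0 holding Δ(0,0)·S0 + B(0,0) comes to 179.0653 — exactly V0.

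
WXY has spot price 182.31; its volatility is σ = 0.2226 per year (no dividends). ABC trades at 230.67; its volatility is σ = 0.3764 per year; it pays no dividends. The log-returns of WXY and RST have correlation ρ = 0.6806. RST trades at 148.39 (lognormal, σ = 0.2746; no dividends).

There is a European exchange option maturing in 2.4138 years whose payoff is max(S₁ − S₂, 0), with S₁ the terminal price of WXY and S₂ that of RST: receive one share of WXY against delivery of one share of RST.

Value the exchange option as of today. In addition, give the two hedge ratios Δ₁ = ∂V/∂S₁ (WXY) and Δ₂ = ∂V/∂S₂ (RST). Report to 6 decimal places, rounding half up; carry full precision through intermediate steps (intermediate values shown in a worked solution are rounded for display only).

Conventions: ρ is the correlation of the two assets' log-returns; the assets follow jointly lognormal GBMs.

exchange price = 41.996934
Δ1 = 0.790227
Δ2 = -0.687845

σ_eff = √(σ₁² + σ₂² − 2ρσ₁σ₂) = √(0.2226² + 0.2746² − 2·0.6806·0.2226·0.2746) = 0.204331
d₁ = (ln(S₁/S₂) + (q₂ − q₁ + σ_eff²/2)T) / (σ_eff√T) = (ln(182.31/148.39) + (0.0 − 0.0 + 0.020876)·2.4138) / 0.317457 = 0.807208
d₂ = d₁ − σ_eff√T = 0.807208 − 0.317457 = 0.489751
N(d₁) = 0.790227,  N(d₂) = 0.687845
V = S₁·e^{−q₁T}·N(d₁) − S₂·e^{−q₂T}·N(d₂) = 144.066231 − 102.069297 = 41.996934
Key observation: r never enters — measured in units of RST, the claim is a call on S₁/S₂ struck at 1, so only the dividend yields and σ_eff matter.
Δ₁ = e^{−q₁T}·N(d₁) = 0.790227;  Δ₂ = −e^{−q₂T}·N(d₂) = -0.687845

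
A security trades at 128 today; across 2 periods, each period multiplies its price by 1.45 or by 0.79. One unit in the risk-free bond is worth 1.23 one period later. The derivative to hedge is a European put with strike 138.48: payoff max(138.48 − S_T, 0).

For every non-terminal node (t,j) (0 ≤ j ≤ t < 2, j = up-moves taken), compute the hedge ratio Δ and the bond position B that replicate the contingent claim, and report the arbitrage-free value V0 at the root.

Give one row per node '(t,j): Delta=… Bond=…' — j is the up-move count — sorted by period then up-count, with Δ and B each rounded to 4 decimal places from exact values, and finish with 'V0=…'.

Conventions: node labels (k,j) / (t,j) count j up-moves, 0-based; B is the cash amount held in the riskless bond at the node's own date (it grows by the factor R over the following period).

(0,0): Delta=-0.1880 Bond=28.3632
(1,0): Delta=-0.8780 Bond=104.6601
(1,1): Delta=0.0000 Bond=0.0000
V0=4.3034

Since d<R<u, set p* = (R−d)/(u−d) = 0.6667; price each node as the discounted p*-expectation of its children.
Expiry values: V(2,0)=58.5952, V(2,1)=0.0000, V(2,2)=0.0000
(1,0): S=101.1200. Δ = (V_up−V_dn)/(S_up−S_dn) = (0.0000−58.5952)/(146.6240−79.8848) = -0.8780. V = [p*·0.0000 + (1−p*)·58.5952]/1.23 = 15.8795. B = V − Δ·S = 104.6601.
(1,1): S=185.6000. Δ = (V_up−V_dn)/(S_up−S_dn) = (0.0000−0.0000)/(269.1200−146.6240) = 0.0000. V = [p*·0.0000 + (1−p*)·0.0000]/1.23 = 0.0000. B = V − Δ·S = 0.0000.
(0,0): S=128.0000. Δ = (V_up−V_dn)/(S_up−S_dn) = (0.0000−15.8795)/(185.6000−101.1200) = -0.1880. V = [p*·0.0000 + (1−p*)·15.8795]/1.23 = 4.3034. B = V − Δ·S = 28.3632.
Verification: the root portfolio costs Δ(0,0)·S0 + B(0,0) = 4.3034, matching V0.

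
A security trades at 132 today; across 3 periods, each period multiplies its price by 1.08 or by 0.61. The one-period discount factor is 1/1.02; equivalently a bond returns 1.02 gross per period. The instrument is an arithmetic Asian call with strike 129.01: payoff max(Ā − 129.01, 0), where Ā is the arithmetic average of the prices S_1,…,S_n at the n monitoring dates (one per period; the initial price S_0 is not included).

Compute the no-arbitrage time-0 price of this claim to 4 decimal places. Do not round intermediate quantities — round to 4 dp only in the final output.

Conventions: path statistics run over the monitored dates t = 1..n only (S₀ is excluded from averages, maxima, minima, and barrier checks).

Under the martingale measure an up-move has probability p* = 0.8723; value the claim as the probability-weighted average of per-path payoffs, discounted 3 periods at R = 1.02.
Enumerate all 2^3 = 8 price paths (U = up ×1.08, D = down ×0.61); each path with k up-moves has probability p*^k·(1−p*)^(3−k).
DDD: Ā=53.1996, payoff=0.0000, prob=0.002080
UDD: Ā=94.1894, payoff=0.0000, prob=0.014217
DUD: Ā=73.5094, payoff=0.0000, prob=0.014217
UUD: Ā=130.1478, payoff=1.1378, prob=0.097146
DDU: Ā=60.8946, payoff=0.0000, prob=0.014217
UDU: Ā=107.8134, payoff=0.0000, prob=0.097146
DUU: Ā=87.1334, payoff=0.0000, prob=0.097146
UUU: Ā=154.2689, payoff=25.2589, prob=0.663832
Price = Σ prob·payoff / R^3 = 16.878208 / 1.061208 = 15.9047

price = 15.9047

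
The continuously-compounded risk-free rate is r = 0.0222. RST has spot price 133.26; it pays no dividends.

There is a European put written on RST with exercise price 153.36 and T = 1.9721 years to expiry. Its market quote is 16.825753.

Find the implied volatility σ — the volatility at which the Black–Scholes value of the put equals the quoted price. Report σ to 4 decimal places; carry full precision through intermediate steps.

sigma = 0.1070

At σ = 0.1070 the Black–Scholes value reproduces the quote:
σ√T = 0.107·√1.9721 = 0.150262
d₁ = (ln(S/K) + (r+σ²/2)T) / (σ√T) = (ln(133.26/153.36) + (0.0222+0.107²/2)·1.9721) / 0.150262 = (-0.140486 + 0.055070) / 0.150262 = -0.568449
d₂ = d₁ − σ√T = -0.568449 − 0.150262 = -0.718711
e^{−rT} = 0.957164
N(−d₁) = 0.715135,  N(−d₂) = 0.763840
V = K·e^{−rT}·N(−d₂) − S·N(−d₁) = 112.124630 − 95.298876 = 16.825753 (the observed quote) — the price is monotone increasing in volatility, hence this σ is the only solution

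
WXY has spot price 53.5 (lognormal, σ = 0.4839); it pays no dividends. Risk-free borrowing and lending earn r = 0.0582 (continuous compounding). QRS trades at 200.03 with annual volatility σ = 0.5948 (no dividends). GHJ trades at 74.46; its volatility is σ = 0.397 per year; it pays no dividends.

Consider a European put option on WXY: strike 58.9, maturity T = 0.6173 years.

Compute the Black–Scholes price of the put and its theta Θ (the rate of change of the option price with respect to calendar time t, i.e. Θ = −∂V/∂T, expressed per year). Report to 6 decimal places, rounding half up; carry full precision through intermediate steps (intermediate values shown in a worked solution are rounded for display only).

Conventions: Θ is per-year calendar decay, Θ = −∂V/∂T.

σ√T = 0.4839·√0.6173 = 0.380193
d₁ = (ln(S/K) + (r+σ²/2)T) / (σ√T) = (ln(53.5/58.9) + (0.0582+0.4839²/2)·0.6173) / 0.380193 = (-0.096159 + 0.108200) / 0.380193 = 0.031670
d₂ = d₁ − σ√T = 0.031670 − 0.380193 = -0.348523
e^{−rT} = 0.964711
N(−d₁) = 0.487368,  N(−d₂) = 0.636276
Put price V = K·e^{−rT}·N(−d₂) − S·N(−d₁) = 36.154148 − 26.074169 = 10.079979
φ(d₁) = (1/√(2π))·e^{−d₁²/2} = 0.398742
Θ = −S·φ(d₁)·σ/(2√T) + r·K·e^{−rT}·N(−d₂) = −6.569367 + 2.104171 = -4.465196

price = 10.079979
Θ = -4.465196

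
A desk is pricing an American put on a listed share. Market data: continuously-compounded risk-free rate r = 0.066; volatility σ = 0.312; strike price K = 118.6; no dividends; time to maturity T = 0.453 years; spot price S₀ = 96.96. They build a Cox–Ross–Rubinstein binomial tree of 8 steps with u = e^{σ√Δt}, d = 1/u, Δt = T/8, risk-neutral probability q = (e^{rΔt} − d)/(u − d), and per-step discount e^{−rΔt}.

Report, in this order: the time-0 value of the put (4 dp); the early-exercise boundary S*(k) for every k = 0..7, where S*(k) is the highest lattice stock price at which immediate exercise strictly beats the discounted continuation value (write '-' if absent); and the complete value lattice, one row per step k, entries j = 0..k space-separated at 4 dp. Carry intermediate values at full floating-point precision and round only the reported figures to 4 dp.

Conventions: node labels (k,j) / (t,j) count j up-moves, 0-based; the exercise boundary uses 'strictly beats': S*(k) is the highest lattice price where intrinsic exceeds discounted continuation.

price = 22.2368
boundary = - 90.0221 83.5806 90.0221 96.9600 90.0221 96.9600 104.4326
tree:
22.2368
28.5779 16.2263
35.0194 21.9155 10.8061
41.0000 28.5779 15.5897 6.2278
46.5526 35.0194 21.6400 9.8131 2.7826
51.7079 41.0000 28.5779 14.9176 4.9150 0.7266
56.4943 46.5526 35.0194 21.6400 8.4816 1.4783 0.0000
60.9383 51.7079 41.0000 28.5779 14.1674 3.0075 0.0000 0.0000
65.0642 56.4943 46.5526 35.0194 21.6400 6.1189 0.0000 0.0000 0.0000

Δt=0.05663  u=1.07707  d=0.92845  q=0.50664  discount=0.99627
step 8 (expiry): payoffs max(K−S,0) = 65.0642 56.4943 46.5526 35.0194 21.6400 6.1189 0.0000 0.0000 0.0000
step 7: (k=7,j=0): S=57.6617, K−S=60.9383, hold=60.4959 ⇒ V=60.9383 exercise | (k=7,j=1): S=66.8921, K−S=51.7079, hold=51.2655 ⇒ V=51.7079 exercise | (k=7,j=2): S=77.6000, K−S=41.0000, hold=40.5576 ⇒ V=41.0000 exercise | (k=7,j=3): S=90.0221, K−S=28.5779, hold=28.1355 ⇒ V=28.5779 exercise | (k=7,j=4): S=104.4326, K−S=14.1674, hold=13.7250 ⇒ V=14.1674 exercise | (k=7,j=5): S=121.1500, K−S=0.0000, hold=3.0075 ⇒ V=3.0075 continue | (k=7,j=6): S=140.5434, K−S=0.0000, hold=0.0000 ⇒ V=0.0000 continue | (k=7,j=7): S=163.0413, K−S=0.0000, hold=0.0000 ⇒ V=0.0000 continue  boundary S*=104.4326
step 6: (k=6,j=0): S=62.1057, K−S=56.4943, hold=56.0519 ⇒ V=56.4943 exercise | (k=6,j=1): S=72.0474, K−S=46.5526, hold=46.1102 ⇒ V=46.5526 exercise | (k=6,j=2): S=83.5806, K−S=35.0194, hold=34.5770 ⇒ V=35.0194 exercise | (k=6,j=3): S=96.9600, K−S=21.6400, hold=21.1976 ⇒ V=21.6400 exercise | (k=6,j=4): S=112.4811, K−S=6.1189, hold=8.4816 ⇒ V=8.4816 continue | (k=6,j=5): S=130.4869, K−S=0.0000, hold=1.4783 ⇒ V=1.4783 continue | (k=6,j=6): S=151.3749, K−S=0.0000, hold=0.0000 ⇒ V=0.0000 continue  boundary S*=96.9600
step 5: (k=5,j=0): S=66.8921, K−S=51.7079, hold=51.2655 ⇒ V=51.7079 exercise | (k=5,j=1): S=77.6000, K−S=41.0000, hold=40.5576 ⇒ V=41.0000 exercise | (k=5,j=2): S=90.0221, K−S=28.5779, hold=28.1355 ⇒ V=28.5779 exercise | (k=5,j=3): S=104.4326, K−S=14.1674, hold=14.9176 ⇒ V=14.9176 continue | (k=5,j=4): S=121.1500, K−S=0.0000, hold=4.9150 ⇒ V=4.9150 continue | (k=5,j=5): S=140.5434, K−S=0.0000, hold=0.7266 ⇒ V=0.7266 continue  boundary S*=90.0221
step 4: (k=4,j=0): S=72.0474, K−S=46.5526, hold=46.1102 ⇒ V=46.5526 exercise | (k=4,j=1): S=83.5806, K−S=35.0194, hold=34.5770 ⇒ V=35.0194 exercise | (k=4,j=2): S=96.9600, K−S=21.6400, hold=21.5762 ⇒ V=21.6400 exercise | (k=4,j=3): S=112.4811, K−S=6.1189, hold=9.8131 ⇒ V=9.8131 continue | (k=4,j=4): S=130.4869, K−S=0.0000, hold=2.7826 ⇒ V=2.7826 continue  boundary S*=96.9600
step 3: (k=3,j=0): S=77.6000, K−S=41.0000, hold=40.5576 ⇒ V=41.0000 exercise | (k=3,j=1): S=90.0221, K−S=28.5779, hold=28.1355 ⇒ V=28.5779 exercise | (k=3,j=2): S=104.4326, K−S=14.1674, hold=15.5897 ⇒ V=15.5897 continue | (k=3,j=3): S=121.1500, K−S=0.0000, hold=6.2278 ⇒ V=6.2278 continue  boundary S*=90.0221
step 2: (k=2,j=0): S=83.5806, K−S=35.0194, hold=34.5770 ⇒ V=35.0194 exercise | (k=2,j=1): S=96.9600, K−S=21.6400, hold=21.9155 ⇒ V=21.9155 continue | (k=2,j=2): S=112.4811, K−S=6.1189, hold=10.8061 ⇒ V=10.8061 continue  boundary S*=83.5806
step 1: (k=1,j=0): S=90.0221, K−S=28.5779, hold=28.2746 ⇒ V=28.5779 exercise | (k=1,j=1): S=104.4326, K−S=14.1674, hold=16.2263 ⇒ V=16.2263 continue  boundary S*=90.0221
step 0: (k=0,j=0): S=96.9600, K−S=21.6400, hold=22.2368 ⇒ V=22.2368 continue  boundary S*=-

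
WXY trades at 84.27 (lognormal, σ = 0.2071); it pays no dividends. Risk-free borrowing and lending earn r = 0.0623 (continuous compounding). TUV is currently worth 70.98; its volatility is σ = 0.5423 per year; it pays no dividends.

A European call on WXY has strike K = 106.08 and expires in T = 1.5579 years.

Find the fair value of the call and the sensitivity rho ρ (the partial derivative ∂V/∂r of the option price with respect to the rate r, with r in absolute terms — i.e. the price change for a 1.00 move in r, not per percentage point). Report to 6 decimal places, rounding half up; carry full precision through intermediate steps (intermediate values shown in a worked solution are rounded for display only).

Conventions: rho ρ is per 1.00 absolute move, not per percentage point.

σ√T = 0.2071·√1.5579 = 0.258494
d₁ = (ln(S/K) + (r+σ²/2)T) / (σ√T) = (ln(84.27/106.08) + (0.0623+0.2071²/2)·1.5579) / 0.258494 = (-0.230168 + 0.130467) / 0.258494 = -0.385700
d₂ = d₁ − σ√T = -0.385700 − 0.258494 = -0.644193
e^{−rT} = 0.907504
N(d₁) = 0.349860,  N(d₂) = 0.259725
Call price V = S·N(d₁) − K·e^{−rT}·N(d₂) = 29.482662 − 25.003217 = 4.479445
ρ = K·T·e^{−rT}·N(d₂) = 38.952512

price = 4.479445
ρ = 38.952512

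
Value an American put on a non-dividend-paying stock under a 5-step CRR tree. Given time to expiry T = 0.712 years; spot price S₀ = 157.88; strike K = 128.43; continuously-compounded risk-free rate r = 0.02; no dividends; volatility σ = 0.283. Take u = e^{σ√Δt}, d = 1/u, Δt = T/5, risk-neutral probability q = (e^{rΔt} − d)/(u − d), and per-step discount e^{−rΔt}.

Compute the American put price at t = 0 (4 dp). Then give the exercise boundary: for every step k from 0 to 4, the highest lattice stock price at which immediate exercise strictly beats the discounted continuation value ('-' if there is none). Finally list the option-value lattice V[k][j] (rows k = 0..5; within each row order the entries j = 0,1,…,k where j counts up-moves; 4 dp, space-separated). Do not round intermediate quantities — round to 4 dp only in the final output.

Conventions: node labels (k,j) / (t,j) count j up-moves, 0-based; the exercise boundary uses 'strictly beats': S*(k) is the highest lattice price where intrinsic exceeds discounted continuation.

Δt=0.14240, u=1.11270, d=0.89871, q=0.48666, disc=e^(-rΔt)=0.99716
k=5 terminal: V=max(K-S,0) → 35.8686 13.8289 0.0000 0.0000 0.0000 0.0000
k=4: j=0 S=102.9934 intr=25.4366 cont=25.0714 V=25.4366[EX]; j=1 S=127.5170 intr=0.9130 cont=7.0788 V=7.0788[hold]; j=2 S=157.8800 intr=0.0000 cont=0.0000 V=0.0000[hold]; j=3 S=195.4727 intr=0.0000 cont=0.0000 V=0.0000[hold]; j=4 S=242.0165 intr=0.0000 cont=0.0000 V=0.0000[hold]  S*(4)=102.9934
k=3: j=0 S=114.6011 intr=13.8289 cont=16.4558 V=16.4558[hold]; j=1 S=141.8886 intr=0.0000 cont=3.6235 V=3.6235[hold]; j=2 S=175.6736 intr=0.0000 cont=0.0000 V=0.0000[hold]; j=3 S=217.5031 intr=0.0000 cont=0.0000 V=0.0000[hold]  S*(3)=-
k=2: j=0 S=127.5170 intr=0.9130 cont=10.1819 V=10.1819[hold]; j=1 S=157.8800 intr=0.0000 cont=1.8548 V=1.8548[hold]; j=2 S=195.4727 intr=0.0000 cont=0.0000 V=0.0000[hold]  S*(2)=-
k=1: j=0 S=141.8886 intr=0.0000 cont=6.1120 V=6.1120[hold]; j=1 S=175.6736 intr=0.0000 cont=0.9495 V=0.9495[hold]  S*(1)=-
k=0: j=0 S=157.8800 intr=0.0000 cont=3.5894 V=3.5894[hold]  S*(0)=-

price = 3.5894
boundary = - - - - 102.9934
tree:
3.5894
6.1120 0.9495
10.1819 1.8548 0.0000
16.4558 3.6235 0.0000 0.0000
25.4366 7.0788 0.0000 0.0000 0.0000
35.8686 13.8289 0.0000 0.0000 0.0000 0.0000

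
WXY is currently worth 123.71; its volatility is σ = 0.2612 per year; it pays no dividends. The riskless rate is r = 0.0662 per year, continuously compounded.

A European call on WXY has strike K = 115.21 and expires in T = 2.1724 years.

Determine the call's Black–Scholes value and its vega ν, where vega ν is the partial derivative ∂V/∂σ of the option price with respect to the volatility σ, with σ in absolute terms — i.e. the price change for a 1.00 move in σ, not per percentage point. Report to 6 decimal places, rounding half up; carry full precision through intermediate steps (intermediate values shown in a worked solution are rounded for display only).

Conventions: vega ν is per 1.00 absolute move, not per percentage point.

price = 31.571806
ν = 54.869465

σ√T = 0.2612·√2.1724 = 0.384984
d₁ = (ln(S/K) + (r+σ²/2)T) / (σ√T) = (ln(123.71/115.21) + (0.0662+0.2612²/2)·2.1724) / 0.384984 = (0.071184 + 0.217919) / 0.384984 = 0.750947
d₂ = d₁ − σ√T = 0.750947 − 0.384984 = 0.365963
e^{−rT} = 0.866050
N(d₁) = 0.773658,  N(d₂) = 0.642804
Call price V = S·N(d₁) − K·e^{−rT}·N(d₂) = 95.709205 − 64.137399 = 31.571806
φ(d₁) = (1/√(2π))·e^{−d₁²/2} = 0.300923
ν = S·φ(d₁)·√T = 54.869465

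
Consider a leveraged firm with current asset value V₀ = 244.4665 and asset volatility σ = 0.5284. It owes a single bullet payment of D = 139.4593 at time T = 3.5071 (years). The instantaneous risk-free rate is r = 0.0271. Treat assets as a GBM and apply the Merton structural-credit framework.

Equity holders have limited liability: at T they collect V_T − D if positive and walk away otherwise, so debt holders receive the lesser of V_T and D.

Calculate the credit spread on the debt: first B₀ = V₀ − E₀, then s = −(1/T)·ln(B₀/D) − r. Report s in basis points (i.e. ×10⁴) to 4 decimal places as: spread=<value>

Equity is a call on the firm's assets struck at D = 139.4593:
d₁ = [ln(V₀/D) + (r + σ²/2)T] / (σ√T)
   = [ln(244.4665/139.4593) + (0.0271 + 0.5·0.5284²)·3.5071] / (0.5284·√3.5071)
   = [0.561305 + 0.584645] / 0.989548 = 1.158054
d₂ = d₁ − σ√T = 1.158054 − 0.989548 = 0.168506
N(d₁) = 0.876579,  N(d₂) = 0.566908,  e^(−rT) = 0.909334
E₀ = V₀·N(d₁) − D·e^(−rT)·N(d₂)
   = 244.4665·0.876579 − 139.4593·0.909334·0.566908 = 142.401765
B₀ = V₀ − E₀ = 244.4665 − 142.401765 = 102.064735
spread = −(1/T)·ln(B₀/D) − r = −(1/3.5071)·ln(102.064735/139.4593) − 0.0271 = 0.06190959
in basis points: 0.06190959 × 10⁴ = 619.0959 bp

spread=619.0959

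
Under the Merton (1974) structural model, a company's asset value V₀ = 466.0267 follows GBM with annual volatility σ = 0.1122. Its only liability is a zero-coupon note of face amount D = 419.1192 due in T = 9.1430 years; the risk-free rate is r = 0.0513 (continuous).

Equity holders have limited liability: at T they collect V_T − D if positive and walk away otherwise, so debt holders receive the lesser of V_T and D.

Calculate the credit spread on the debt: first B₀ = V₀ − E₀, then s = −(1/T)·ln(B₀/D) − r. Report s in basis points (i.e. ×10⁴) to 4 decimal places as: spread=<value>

spread=9.0924

Equity is a call on the firm's assets struck at D = 419.1192:
d₁ = [ln(V₀/D) + (r + σ²/2)T] / (σ√T)
   = [ln(466.0267/419.1192) + (0.0513 + 0.5·0.1122²)·9.1430] / (0.1122·√9.1430)
   = [0.106088 + 0.526586] / 0.339264 = 1.864843
d₂ = d₁ − σ√T = 1.864843 − 0.339264 = 1.525580
N(d₁) = 0.968898,  N(d₂) = 0.936443,  e^(−rT) = 0.625605
E₀ = V₀·N(d₁) − D·e^(−rT)·N(d₂)
   = 466.0267·0.968898 − 419.1192·0.625605·0.936443 = 205.994282
B₀ = V₀ − E₀ = 466.0267 − 205.994282 = 260.032418
spread = −(1/T)·ln(B₀/D) − r = −(1/9.1430)·ln(260.032418/419.1192) − 0.0513 = 0.00090924
in basis points: 0.00090924 × 10⁴ = 9.0924 bp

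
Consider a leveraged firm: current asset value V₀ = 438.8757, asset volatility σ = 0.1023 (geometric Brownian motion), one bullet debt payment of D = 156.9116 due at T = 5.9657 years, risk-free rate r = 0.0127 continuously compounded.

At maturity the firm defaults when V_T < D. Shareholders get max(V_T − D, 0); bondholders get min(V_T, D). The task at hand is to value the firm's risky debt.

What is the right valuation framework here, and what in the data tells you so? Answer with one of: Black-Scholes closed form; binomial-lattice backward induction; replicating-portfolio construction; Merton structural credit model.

framework: Merton structural credit model

Key observation: with the firm-asset dynamics (V₀ = 438.8757) and a single zero-coupon liability of face 156.9116 given, debt value, spread, and default probability all derive from the option view of the balance sheet.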